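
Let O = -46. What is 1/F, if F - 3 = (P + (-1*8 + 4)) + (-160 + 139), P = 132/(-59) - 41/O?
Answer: -2714/63361 ≈ -0.042834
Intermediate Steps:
P = -3653/2714 (P = 132/(-59) - 41/(-46) = 132*(-1/59) - 41*(-1/46) = -132/59 + 41/46 = -3653/2714 ≈ -1.3460)
F = -63361/2714 (F = 3 + ((-3653/2714 + (-1*8 + 4)) + (-160 + 139)) = 3 + ((-3653/2714 + (-8 + 4)) - 21) = 3 + ((-3653/2714 - 4) - 21) = 3 + (-14509/2714 - 21) = 3 - 71503/2714 = -63361/2714 ≈ -23.346)
1/F = 1/(-63361/2714) = -2714/63361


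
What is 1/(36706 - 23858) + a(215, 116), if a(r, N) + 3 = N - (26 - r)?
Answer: 3880097/12848 ≈ 302.00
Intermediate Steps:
a(r, N) = -29 + N + r (a(r, N) = -3 + (N - (26 - r)) = -3 + (N + (-26 + r)) = -3 + (-26 + N + r) = -29 + N + r)
1/(36706 - 23858) + a(215, 116) = 1/(36706 - 23858) + (-29 + 116 + 215) = 1/12848 + 302 = 3880097/12848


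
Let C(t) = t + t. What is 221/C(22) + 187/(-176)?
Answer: 697/176 ≈ 3.9602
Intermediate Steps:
C(t) = 2*t
221/C(22) + 187/(-176) = 221/((2*22)) + 187/(-176) = 221/44 + 187*(-1/176) = 221*(1/44) - 17/16 = 221/44 - 17/16 = 697/176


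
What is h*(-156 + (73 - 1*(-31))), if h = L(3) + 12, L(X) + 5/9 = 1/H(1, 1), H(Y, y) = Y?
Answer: -5824/9 ≈ -647.11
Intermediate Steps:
L(X) = 4/9 (L(X) = -5/9 + 1/1 = -5/9 + 1 = 4/9)
h = 112/9 (h = 4/9 + 12 = 112/9 ≈ 12.444)
h*(-156 + (73 - 1*(-31))) = 112*(-156 + (73 - 1*(-31)))/9 = 112*(-156 + (73 + 31))/9 = 112*(-156 + 104)/9 = (112/9)*(-52) = -5824/9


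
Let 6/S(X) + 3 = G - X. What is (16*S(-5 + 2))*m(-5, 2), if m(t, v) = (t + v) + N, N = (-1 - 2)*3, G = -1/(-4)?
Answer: -4608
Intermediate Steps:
G = ¼ (G = -1*(-¼) = ¼ ≈ 0.25000)
N = -9 (N = -3*3 = -9)
S(X) = 6/(-11/4 - X) (S(X) = 6/(-3 + (¼ - X)) = 6/(-11/4 - X))
m(t, v) = -9 + t + v (m(t, v) = (t + v) - 9 = -9 + t + v)
(16*S(-5 + 2))*m(-5, 2) = (16*(-24/(11 + 4*(-5 + 2))))*(-9 - 5 + 2) = (16*(-24/(11 + 4*(-3))))*(-12) = (16*(-24/(11 - 12)))*(-12) = (16*(-24/(-1)))*(-12) = (16*(-24*(-1)))*(-12) = (16*24)*(-12) = 384*(-12) = -4608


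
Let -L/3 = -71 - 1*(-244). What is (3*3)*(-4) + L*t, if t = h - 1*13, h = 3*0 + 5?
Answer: 4116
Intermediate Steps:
h = 5 (h = 0 + 5 = 5)
t = -8 (t = 5 - 1*13 = 5 - 13 = -8)
L = -519 (L = -3*(-71 - 1*(-244)) = -3*(-71 + 244) = -3*173 = -519)
(3*3)*(-4) + L*t = (3*3)*(-4) - 519*(-8) = 9*(-4) + 4152 = -36 + 4152 = 4116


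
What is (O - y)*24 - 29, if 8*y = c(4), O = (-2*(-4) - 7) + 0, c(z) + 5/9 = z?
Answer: -46/3 ≈ -15.333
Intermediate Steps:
c(z) = -5/9 + z
O = 1 (O = (8 - 7) + 0 = 1 + 0 = 1)
y = 31/72 (y = (-5/9 + 4)/8 = (⅛)*(31/9) = 31/72 ≈ 0.43056)
(O - y)*24 - 29 = (1 - 1*31/72)*24 - 29 = (1 - 31/72)*24 - 29 = (41/72)*24 - 29 = 41/3 - 29 = -46/3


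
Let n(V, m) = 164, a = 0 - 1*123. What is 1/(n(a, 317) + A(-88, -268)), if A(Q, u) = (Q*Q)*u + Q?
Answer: -1/2075316 ≈ -4.8185e-7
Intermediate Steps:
a = -123 (a = 0 - 123 = -123)
A(Q, u) = Q + u*Q**2 (A(Q, u) = Q**2*u + Q = u*Q**2 + Q = Q + u*Q**2)
1/(n(a, 317) + A(-88, -268)) = 1/(164 - 88*(1 - 88*(-268))) = 1/(164 - 88*(1 + 23584)) = 1/(164 - 88*23585) = 1/(164 - 2075480) = 1/(-2075316) = -1/2075316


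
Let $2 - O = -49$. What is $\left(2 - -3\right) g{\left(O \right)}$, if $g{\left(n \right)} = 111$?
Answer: $555$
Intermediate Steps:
$O = 51$ ($O = 2 - -49 = 2 + 49 = 51$)
$\left(2 - -3\right) g{\left(O \right)} = \left(2 - -3\right) 111 = \left(2 + 3\right) 111 = 5 \cdot 111 = 555$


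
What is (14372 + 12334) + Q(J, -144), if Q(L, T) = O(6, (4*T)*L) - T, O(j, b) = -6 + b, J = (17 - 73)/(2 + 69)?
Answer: 1938180/71 ≈ 27298.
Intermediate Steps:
J = -56/71 ≈ -0.78873
Q(L, T) = -6 - T + 4*L*T (Q(L, T) = (-6 + (4*T)*L) - T = (-6 + 4*L*T) - T = -6 - T + 4*L*T)
(14372 + 12334) + Q(J, -144) = (14372 + 12334) + (-6 - 1*(-144) + 4*(-56/71)*(-144)) = 26706 + (-6 + 144 + 32256/71) = 26706 + 42054/71 = 1938180/71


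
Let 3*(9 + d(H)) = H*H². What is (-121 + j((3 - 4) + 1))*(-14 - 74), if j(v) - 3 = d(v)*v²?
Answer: 10384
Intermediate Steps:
d(H) = -9 + H³/3 (d(H) = -9 + (H*H²)/3 = -9 + H³/3)
j(v) = 3 + v²*(-9 + v³/3) (j(v) = 3 + (-9 + v³/3)*v² = 3 + v²*(-9 + v³/3))
(-121 + j((3 - 4) + 1))*(-14 - 74) = (-121 + (3 + ((3 - 4) + 1)²*(-27 + ((3 - 4) + 1)³)/3))*(-14 - 74) = (-121 + (3 + (-1 + 1)²*(-27 + (-1 + 1)³)/3))*(-88) = (-121 + (3 + (⅓)*0²*(-27 + 0³)))*(-88) = (-121 + (3 + (⅓)*0*(-27 + 0)))*(-88) = (-121 + (3 + (⅓)*0*(-27)))*(-88) = (-121 + (3 + 0))*(-88) = (-121 + 3)*(-88) = -118*(-88) = 10384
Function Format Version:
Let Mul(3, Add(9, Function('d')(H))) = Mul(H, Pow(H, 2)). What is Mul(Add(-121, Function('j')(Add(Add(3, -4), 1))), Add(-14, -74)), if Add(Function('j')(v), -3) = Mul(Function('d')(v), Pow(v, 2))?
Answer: 10384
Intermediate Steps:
Function('d')(H) = Add(-9, Mul(Rational(1, 3), Pow(H, 3))) (Function('d')(H) = Add(-9, Mul(Rational(1, 3), Mul(H, Pow(H, 2)))) = Add(-9, Mul(Rational(1, 3), Pow(H, 3))))
Function('j')(v) = Add(3, Mul(Pow(v, 2), Add(-9, Mul(Rational(1, 3), Pow(v, 3))))) (Function('j')(v) = Add(3, Mul(Add(-9, Mul(Rational(1, 3), Pow(v, 3))), Pow(v, 2))) = Add(3, Mul(Pow(v, 2), Add(-9, Mul(Rational(1, 3), Pow(v, 3))))))
Mul(Add(-121, Function('j')(Add(Add(3, -4), 1))), Add(-14, -74)) = Mul(Add(-121, Add(3, Mul(Rational(1, 3), Pow(Add(Add(3, -4), 1), 2), Add(-27, Pow(Add(Add(3, -4), 1), 3))))), Add(-14, -74)) = Mul(Add(-121, Add(3, Mul(Rational(1, 3), Pow(Add(-1, 1), 2), Add(-27, Pow(Add(-1, 1), 3))))), -88) = Mul(Add(-121, Add(3, Mul(Rational(1, 3), Pow(0, 2), Add(-27, Pow(0, 3))))), -88) = Mul(Add(-121, Add(3, Mul(Rational(1, 3), 0, Add(-27, 0)))), -88) = Mul(Add(-121, Add(3, Mul(Rational(1, 3), 0, -27))), -88) = Mul(Add(-121, Add(3, 0)), -88) = Mul(Add(-121, 3), -88) = Mul(-118, -88) = 10384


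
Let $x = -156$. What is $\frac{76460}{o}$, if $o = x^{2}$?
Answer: $\frac{19115}{6084} \approx 3.1418$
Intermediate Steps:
$o = 24336$ ($o = \left(-156\right)^{2} = 24336$)
$\frac{76460}{o} = \frac{76460}{24336} = 76460 \cdot \frac{1}{24336} = \frac{19115}{6084}$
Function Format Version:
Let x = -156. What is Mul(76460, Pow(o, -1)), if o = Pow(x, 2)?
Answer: Rational(19115, 6084) ≈ 3.1418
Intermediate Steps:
o = 24336 (o = Pow(-156, 2) = 24336)
Mul(76460, Pow(o, -1)) = Mul(76460, Pow(24336, -1)) = Mul(76460, Rational(1, 24336)) = Rational(19115, 6084)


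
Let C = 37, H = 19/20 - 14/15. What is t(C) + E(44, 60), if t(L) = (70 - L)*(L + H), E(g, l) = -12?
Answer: 24191/20 ≈ 1209.6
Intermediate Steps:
H = 1/60 (H = 19*(1/20) - 14*1/15 = 19/20 - 14/15 = 1/60 ≈ 0.016667)
t(L) = (70 - L)*(1/60 + L) (t(L) = (70 - L)*(L + 1/60) = (70 - L)*(1/60 + L))
t(C) + E(44, 60) = (7/6 - 1*37² + (4199/60)*37) - 12 = (7/6 - 1*1369 + 155363/60) - 12 = (7/6 - 1369 + 155363/60) - 12 = 24431/20 - 12 = 24191/20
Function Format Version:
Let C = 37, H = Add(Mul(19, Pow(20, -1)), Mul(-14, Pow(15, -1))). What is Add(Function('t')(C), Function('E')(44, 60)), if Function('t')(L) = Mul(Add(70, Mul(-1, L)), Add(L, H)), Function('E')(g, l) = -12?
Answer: Rational(24191, 20) ≈ 1209.6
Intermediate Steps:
H = Rational(1, 60) (H = Add(Mul(19, Rational(1, 20)), Mul(-14, Rational(1, 15))) = Add(Rational(19, 20), Rational(-14, 15)) = Rational(1, 60) ≈ 0.016667)
Function('t')(L) = Mul(Add(70, Mul(-1, L)), Add(Rational(1, 60), L)) (Function('t')(L) = Mul(Add(70, Mul(-1, L)), Add(L, Rational(1, 60))) = Mul(Add(70, Mul(-1, L)), Add(Rational(1, 60), L)))
Add(Function('t')(C), Function('E')(44, 60)) = Add(Add(Rational(7, 6), Mul(-1, Pow(37, 2)), Mul(Rational(4199, 60), 37)), -12) = Add(Add(Rational(7, 6), Mul(-1, 1369), Rational(155363, 60)), -12) = Add(Add(Rational(7, 6), -1369, Rational(155363, 60)), -12) = Add(Rational(24431, 20), -12) = Rational(24191, 20)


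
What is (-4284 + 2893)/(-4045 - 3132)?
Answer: 1391/7177 ≈ 0.19381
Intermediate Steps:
(-4284 + 2893)/(-4045 - 3132) = -1391/(-7177) = -1391*(-1/7177) = 1391/7177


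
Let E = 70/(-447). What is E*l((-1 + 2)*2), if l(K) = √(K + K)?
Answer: -140/447 ≈ -0.31320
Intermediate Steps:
l(K) = √2*√K (l(K) = √(2*K) = √2*√K)
E = -70/447 (E = 70*(-1/447) = -70/447 ≈ -0.15660)
E*l((-1 + 2)*2) = -70*√2*√((-1 + 2)*2)/447 = -70*√2*√(1*2)/447 = -70*√2*√2/447 = -70/447*2 = -140/447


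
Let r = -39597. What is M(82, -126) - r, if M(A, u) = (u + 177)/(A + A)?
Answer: 6493959/164 ≈ 39597.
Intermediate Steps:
M(A, u) = (177 + u)/(2*A) (M(A, u) = (177 + u)/((2*A)) = (177 + u)*(1/(2*A)) = (177 + u)/(2*A))
M(82, -126) - r = (½)*(177 - 126)/82 - 1*(-39597) = (½)*(1/82)*51 + 39597 = 51/164 + 39597 = 6493959/164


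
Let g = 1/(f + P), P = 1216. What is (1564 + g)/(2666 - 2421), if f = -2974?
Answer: 2749511/430710 ≈ 6.3837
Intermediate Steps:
g = -1/1758 (g = 1/(-2974 + 1216) = 1/(-1758) = -1/1758 ≈ -0.00056883)
(1564 + g)/(2666 - 2421) = (1564 - 1/1758)/(2666 - 2421) = (2749511/1758)/245 = (2749511/1758)*(1/245) = 2749511/430710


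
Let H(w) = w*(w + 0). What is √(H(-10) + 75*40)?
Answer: 10*√31 ≈ 55.678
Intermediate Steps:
H(w) = w² (H(w) = w*w = w²)
√(H(-10) + 75*40) = √((-10)² + 75*40) = √(100 + 3000) = √3100 = 10*√31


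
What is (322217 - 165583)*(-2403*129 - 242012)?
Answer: -86461811366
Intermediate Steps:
(322217 - 165583)*(-2403*129 - 242012) = 156634*(-309987 - 242012) = 156634*(-551999) = -86461811366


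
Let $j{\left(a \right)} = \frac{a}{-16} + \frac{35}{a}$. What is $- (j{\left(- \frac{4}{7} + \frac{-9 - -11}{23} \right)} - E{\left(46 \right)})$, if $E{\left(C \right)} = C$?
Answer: $\frac{5938091}{50232} \approx 118.21$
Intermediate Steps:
$j{\left(a \right)} = \frac{35}{a} - \frac{a}{16}$ ($j{\left(a \right)} = a \left(- \frac{1}{16}\right) + \frac{35}{a} = - \frac{a}{16} + \frac{35}{a} = \frac{35}{a} - \frac{a}{16}$)
$- (j{\left(- \frac{4}{7} + \frac{-9 - -11}{23} \right)} - E{\left(46 \right)}) = - (\left(\frac{35}{- \frac{4}{7} + \frac{-9 - -11}{23}} - \frac{- \frac{4}{7} + \frac{-9 - -11}{23}}{16}\right) - 46) = - (\left(\frac{35}{\left(-4\right) \frac{1}{7} + \left(-9 + 11\right) \frac{1}{23}} - \frac{\left(-4\right) \frac{1}{7} + \left(-9 + 11\right) \frac{1}{23}}{16}\right) - 46) = - (\left(\frac{35}{- \frac{4}{7} + 2 \cdot \frac{1}{23}} - \frac{- \frac{4}{7} + 2 \cdot \frac{1}{23}}{16}\right) - 46) = - (\left(\frac{35}{- \frac{4}{7} + \frac{2}{23}} - \frac{- \frac{4}{7} + \frac{2}{23}}{16}\right) - 46) = - (\left(\frac{35}{- \frac{78}{161}} - - \frac{39}{1288}\right) - 46) = - (\left(35 \left(- \frac{161}{78}\right) + \frac{39}{1288}\right) - 46) = - (\left(- \frac{5635}{78} + \frac{39}{1288}\right) - 46) = - (- \frac{3627419}{50232} - 46) = \left(-1\right) \left(- \frac{5938091}{50232}\right) = \frac{5938091}{50232}$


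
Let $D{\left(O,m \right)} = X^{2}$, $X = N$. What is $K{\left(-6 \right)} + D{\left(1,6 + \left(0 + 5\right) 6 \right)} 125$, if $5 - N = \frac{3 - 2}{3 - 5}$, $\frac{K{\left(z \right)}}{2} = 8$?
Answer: $\frac{15189}{4} \approx 3797.3$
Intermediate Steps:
$K{\left(z \right)} = 16$ ($K{\left(z \right)} = 2 \cdot 8 = 16$)
$N = \frac{11}{2}$ ($N = 5 - \frac{3 - 2}{3 - 5} = 5 - 1 \frac{1}{-2} = 5 - 1 \left(- \frac{1}{2}\right) = 5 - - \frac{1}{2} = 5 + \frac{1}{2} = \frac{11}{2} \approx 5.5$)
$X = \frac{11}{2} \approx 5.5$
$D{\left(O,m \right)} = \frac{121}{4}$ ($D{\left(O,m \right)} = \left(\frac{11}{2}\right)^{2} = \frac{121}{4}$)
$K{\left(-6 \right)} + D{\left(1,6 + \left(0 + 5\right) 6 \right)} 125 = 16 + \frac{121}{4} \cdot 125 = 16 + \frac{15125}{4} = \frac{15189}{4}$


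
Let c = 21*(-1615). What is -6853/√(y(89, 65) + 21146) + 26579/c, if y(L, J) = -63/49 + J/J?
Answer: -3797/4845 - 6853*√259035/74010 ≈ -47.911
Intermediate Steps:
y(L, J) = -2/7 (y(L, J) = -63*1/49 + 1 = -9/7 + 1 = -2/7)
c = -33915
-6853/√(y(89, 65) + 21146) + 26579/c = -6853/√(-2/7 + 21146) + 26579/(-33915) = -6853*√259035/74010 + 26579*(-1/33915) = -6853*√259035/74010 - 3797/4845 = -3797/4845 - 6853*√259035/74010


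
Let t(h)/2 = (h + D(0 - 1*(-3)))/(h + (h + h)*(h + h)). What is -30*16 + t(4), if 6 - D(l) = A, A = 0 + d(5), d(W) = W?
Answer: -16315/34 ≈ -479.85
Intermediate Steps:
A = 5 (A = 0 + 5 = 5)
D(l) = 1 (D(l) = 6 - 1*5 = 6 - 5 = 1)
t(h) = 2*(1 + h)/(h + 4*h**2) (t(h) = 2*((h + 1)/(h + (h + h)*(h + h))) = 2*((1 + h)/(h + (2*h)*(2*h))) = 2*((1 + h)/(h + 4*h**2)) = 2*(1 + h)/(h + 4*h**2))
-30*16 + t(4) = -30*16 + 2*(1 + 4)/(4*(1 + 4*4)) = -480 + 2*(1/4)*5/(1 + 16) = -480 + 2*(1/4)*5/17 = -480 + 2*(1/4)*(1/17)*5 = -480 + 5/34 = -16315/34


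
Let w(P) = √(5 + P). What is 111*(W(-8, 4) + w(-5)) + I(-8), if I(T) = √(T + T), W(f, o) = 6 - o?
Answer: 222 + 4*I ≈ 222.0 + 4.0*I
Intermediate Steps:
I(T) = √2*√T (I(T) = √(2*T) = √2*√T)
111*(W(-8, 4) + w(-5)) + I(-8) = 111*((6 - 1*4) + √(5 - 5)) + √2*√(-8) = 111*((6 - 4) + √0) + √2*(2*I*√2) = 111*(2 + 0) + 4*I = 111*2 + 4*I = 222 + 4*I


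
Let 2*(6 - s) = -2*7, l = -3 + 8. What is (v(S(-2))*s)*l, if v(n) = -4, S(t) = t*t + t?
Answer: -260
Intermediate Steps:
S(t) = t + t² (S(t) = t² + t = t + t²)
l = 5
s = 13 (s = 6 - (-1)*7 = 6 - ½*(-14) = 6 + 7 = 13)
(v(S(-2))*s)*l = -4*13*5 = -52*5 = -260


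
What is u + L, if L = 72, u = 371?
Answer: 443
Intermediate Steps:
u + L = 371 + 72 = 443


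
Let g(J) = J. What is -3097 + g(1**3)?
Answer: -3096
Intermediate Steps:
-3097 + g(1**3) = -3097 + 1**3 = -3097 + 1 = -3096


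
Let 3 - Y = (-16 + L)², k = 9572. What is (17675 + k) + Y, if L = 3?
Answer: 27081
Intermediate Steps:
Y = -166 (Y = 3 - (-16 + 3)² = 3 - 1*(-13)² = 3 - 1*169 = 3 - 169 = -166)
(17675 + k) + Y = (17675 + 9572) - 166 = 27247 - 166 = 27081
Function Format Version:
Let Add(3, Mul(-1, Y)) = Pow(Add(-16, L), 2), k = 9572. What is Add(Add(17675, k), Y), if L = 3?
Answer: 27081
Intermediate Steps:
Y = -166 (Y = Add(3, Mul(-1, Pow(Add(-16, 3), 2))) = Add(3, Mul(-1, Pow(-13, 2))) = Add(3, Mul(-1, 169)) = Add(3, -169) = -166)
Add(Add(17675, k), Y) = Add(Add(17675, 9572), -166) = Add(27247, -166) = 27081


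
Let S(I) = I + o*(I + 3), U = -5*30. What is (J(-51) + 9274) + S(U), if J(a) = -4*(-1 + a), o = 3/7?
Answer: 9269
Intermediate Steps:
o = 3/7 (o = 3*(⅐) = 3/7 ≈ 0.42857)
U = -150
S(I) = 9/7 + 10*I/7 (S(I) = I + 3*(I + 3)/7 = I + 3*(3 + I)/7 = I + (9/7 + 3*I/7) = 9/7 + 10*I/7)
J(a) = 4 - 4*a
(J(-51) + 9274) + S(U) = ((4 - 4*(-51)) + 9274) + (9/7 + (10/7)*(-150)) = ((4 + 204) + 9274) + (9/7 - 1500/7) = (208 + 9274) - 213 = 9482 - 213 = 9269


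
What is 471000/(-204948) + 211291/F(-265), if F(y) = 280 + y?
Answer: 400894471/28465 ≈ 14084.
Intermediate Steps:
471000/(-204948) + 211291/F(-265) = 471000/(-204948) + 211291/(280 - 265) = 471000*(-1/204948) + 211291/15 = -39250/17079 + 211291*(1/15) = -39250/17079 + 211291/15 = 400894471/28465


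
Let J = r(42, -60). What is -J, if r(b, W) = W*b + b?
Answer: 2478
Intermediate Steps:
r(b, W) = b + W*b
J = -2478 (J = 42*(1 - 60) = 42*(-59) = -2478)
-J = -1*(-2478) = 2478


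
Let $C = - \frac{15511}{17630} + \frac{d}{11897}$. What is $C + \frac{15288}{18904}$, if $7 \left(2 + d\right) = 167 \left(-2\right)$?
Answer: $- \frac{261133577197}{3469377323510} \approx -0.075268$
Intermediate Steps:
$d = - \frac{348}{7}$ ($d = -2 + \frac{167 \left(-2\right)}{7} = -2 + \frac{1}{7} \left(-334\right) = -2 - \frac{334}{7} = - \frac{348}{7} \approx -49.714$)
$C = - \frac{1297875809}{1468208770}$ ($C = - \frac{15511}{17630} - \frac{348}{7 \cdot 11897} = \left(-15511\right) \frac{1}{17630} - \frac{348}{83279} = - \frac{15511}{17630} - \frac{348}{83279} = - \frac{1297875809}{1468208770} \approx -0.88399$)
$C + \frac{15288}{18904} = - \frac{1297875809}{1468208770} + \frac{15288}{18904} = - \frac{1297875809}{1468208770} + 15288 \cdot \frac{1}{18904} = - \frac{1297875809}{1468208770} + \frac{1911}{2363} = - \frac{261133577197}{3469377323510}$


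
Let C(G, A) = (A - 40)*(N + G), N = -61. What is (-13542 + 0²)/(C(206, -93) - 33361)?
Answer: 6771/26323 ≈ 0.25723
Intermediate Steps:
C(G, A) = (-61 + G)*(-40 + A) (C(G, A) = (A - 40)*(-61 + G) = (-40 + A)*(-61 + G) = (-61 + G)*(-40 + A))
(-13542 + 0²)/(C(206, -93) - 33361) = (-13542 + 0²)/((2440 - 61*(-93) - 40*206 - 93*206) - 33361) = (-13542 + 0)/((2440 + 5673 - 8240 - 19158) - 33361) = -13542/(-19285 - 33361) = -13542/(-52646) = -13542*(-1/52646) = 6771/26323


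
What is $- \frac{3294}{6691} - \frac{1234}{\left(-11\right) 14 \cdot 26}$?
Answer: $- \frac{2466241}{13395382} \approx -0.18411$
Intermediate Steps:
$- \frac{3294}{6691} - \frac{1234}{\left(-11\right) 14 \cdot 26} = \left(-3294\right) \frac{1}{6691} - \frac{1234}{\left(-154\right) 26} = - \frac{3294}{6691} - \frac{1234}{-4004} = - \frac{3294}{6691} - - \frac{617}{2002} = - \frac{3294}{6691} + \frac{617}{2002} = - \frac{2466241}{13395382}$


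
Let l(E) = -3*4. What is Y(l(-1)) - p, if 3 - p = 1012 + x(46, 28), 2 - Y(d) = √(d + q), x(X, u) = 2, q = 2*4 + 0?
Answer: 1013 - 2*I ≈ 1013.0 - 2.0*I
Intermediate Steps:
l(E) = -12
q = 8 (q = 8 + 0 = 8)
Y(d) = 2 - √(8 + d) (Y(d) = 2 - √(d + 8) = 2 - √(8 + d))
p = -1011 (p = 3 - (1012 + 2) = 3 - 1*1014 = 3 - 1014 = -1011)
Y(l(-1)) - p = (2 - √(8 - 12)) - 1*(-1011) = (2 - √(-4)) + 1011 = (2 - 2*I) + 1011 = 1013 - 2*I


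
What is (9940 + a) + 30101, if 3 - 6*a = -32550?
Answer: 90933/2 ≈ 45467.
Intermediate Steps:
a = 10851/2 (a = 1/2 - 1/6*(-32550) = 1/2 + 5425 = 10851/2 ≈ 5425.5)
(9940 + a) + 30101 = (9940 + 10851/2) + 30101 = 30731/2 + 30101 = 90933/2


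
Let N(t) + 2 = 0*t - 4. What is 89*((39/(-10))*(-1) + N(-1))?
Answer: -1869/10 ≈ -186.90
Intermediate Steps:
N(t) = -6 (N(t) = -2 + (0*t - 4) = -2 + (0 - 4) = -2 - 4 = -6)
89*((39/(-10))*(-1) + N(-1)) = 89*((39/(-10))*(-1) - 6) = 89*((39*(-⅒))*(-1) - 6) = 89*(-39/10*(-1) - 6) = 89*(39/10 - 6) = 89*(-21/10) = -1869/10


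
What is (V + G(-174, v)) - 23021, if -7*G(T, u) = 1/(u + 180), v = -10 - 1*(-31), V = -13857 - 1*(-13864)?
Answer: -32380699/1407 ≈ -23014.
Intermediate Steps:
V = 7 (V = -13857 + 13864 = 7)
v = 21 (v = -10 + 31 = 21)
G(T, u) = -1/(7*(180 + u)) (G(T, u) = -1/(7*(u + 180)) = -1/(7*(180 + u)))
(V + G(-174, v)) - 23021 = (7 - 1/(1260 + 7*21)) - 23021 = (7 - 1/(1260 + 147)) - 23021 = (7 - 1/1407) - 23021 = 9848/1407 - 23021 = -32380699/1407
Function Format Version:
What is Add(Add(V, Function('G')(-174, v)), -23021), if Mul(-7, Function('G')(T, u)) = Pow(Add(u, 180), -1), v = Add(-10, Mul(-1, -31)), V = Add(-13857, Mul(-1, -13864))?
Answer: Rational(-32380699, 1407) ≈ -23014.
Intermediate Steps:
V = 7 (V = Add(-13857, 13864) = 7)
v = 21 (v = Add(-10, 31) = 21)
Function('G')(T, u) = Mul(Rational(-1, 7), Pow(Add(180, u), -1)) (Function('G')(T, u) = Mul(Rational(-1, 7), Pow(Add(u, 180), -1)) = Mul(Rational(-1, 7), Pow(Add(180, u), -1)))
Add(Add(V, Function('G')(-174, v)), -23021) = Add(Add(7, Mul(-1, Pow(Add(1260, Mul(7, 21)), -1))), -23021) = Add(Add(7, Mul(-1, Pow(Add(1260, 147), -1))), -23021) = Add(Add(7, Mul(-1, Pow(1407, -1))), -23021) = Add(Add(7, Mul(-1, Rational(1, 1407))), -23021) = Add(Add(7, Rational(-1, 1407)), -23021) = Add(Rational(9848, 1407), -23021) = Rational(-32380699, 1407)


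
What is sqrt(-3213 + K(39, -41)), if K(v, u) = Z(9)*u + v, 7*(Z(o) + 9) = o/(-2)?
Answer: I*sqrt(544614)/14 ≈ 52.713*I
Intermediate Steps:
Z(o) = -9 - o/14 (Z(o) = -9 + (o/(-2))/7 = -9 + (o*(-1/2))/7 = -9 + (-o/2)/7 = -9 - o/14)
K(v, u) = v - 135*u/14 (K(v, u) = (-9 - 1/14*9)*u + v = (-9 - 9/14)*u + v = -135*u/14 + v = v - 135*u/14)
sqrt(-3213 + K(39, -41)) = sqrt(-3213 + (39 - 135/14*(-41))) = sqrt(-3213 + (39 + 5535/14)) = sqrt(-3213 + 6081/14) = sqrt(-38901/14) = I*sqrt(544614)/14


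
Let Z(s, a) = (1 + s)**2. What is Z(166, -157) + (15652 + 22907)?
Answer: 66448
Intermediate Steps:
Z(166, -157) + (15652 + 22907) = (1 + 166)**2 + (15652 + 22907) = 167**2 + 38559 = 27889 + 38559 = 66448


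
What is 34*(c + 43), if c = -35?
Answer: 272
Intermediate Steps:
34*(c + 43) = 34*(-35 + 43) = 34*8 = 272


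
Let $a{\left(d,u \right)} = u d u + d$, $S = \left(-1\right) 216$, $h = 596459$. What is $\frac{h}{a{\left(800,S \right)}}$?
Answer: $\frac{596459}{37325600} \approx 0.01598$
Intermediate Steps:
$S = -216$
$a{\left(d,u \right)} = d + d u^{2}$ ($a{\left(d,u \right)} = d u u + d = d u^{2} + d = d + d u^{2}$)
$\frac{h}{a{\left(800,S \right)}} = \frac{596459}{800 \left(1 + \left(-216\right)^{2}\right)} = \frac{596459}{800 \left(1 + 46656\right)} = \frac{596459}{800 \cdot 46657} = \frac{596459}{37325600}$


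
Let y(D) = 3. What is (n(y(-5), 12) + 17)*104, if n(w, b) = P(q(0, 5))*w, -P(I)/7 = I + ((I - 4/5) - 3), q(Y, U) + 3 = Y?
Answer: 115856/5 ≈ 23171.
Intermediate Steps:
q(Y, U) = -3 + Y
P(I) = 133/5 - 14*I (P(I) = -7*(I + ((I - 4/5) - 3)) = -7*(I + ((I - 4*⅕) - 3)) = -7*(I + ((I - ⅘) - 3)) = -7*(I + ((-⅘ + I) - 3)) = -7*(I + (-19/5 + I)) = -7*(-19/5 + 2*I) = 133/5 - 14*I)
n(w, b) = 343*w/5 (n(w, b) = (133/5 - 14*(-3 + 0))*w = (133/5 - 14*(-3))*w = (133/5 + 42)*w = 343*w/5)
(n(y(-5), 12) + 17)*104 = ((343/5)*3 + 17)*104 = (1029/5 + 17)*104 = (1114/5)*104 = 115856/5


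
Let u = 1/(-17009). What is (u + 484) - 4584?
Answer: -69736901/17009 ≈ -4100.0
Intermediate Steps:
u = -1/17009 ≈ -5.8792e-5
(u + 484) - 4584 = (-1/17009 + 484) - 4584 = 8232355/17009 - 4584 = -69736901/17009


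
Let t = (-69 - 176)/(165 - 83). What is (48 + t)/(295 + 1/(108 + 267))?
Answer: 1384125/9071332 ≈ 0.15258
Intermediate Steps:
t = -245/82 ≈ -2.9878
(48 + t)/(295 + 1/(108 + 267)) = (48 - 245/82)/(295 + 1/(108 + 267)) = 3691/(82*(295 + 1/375)) = 3691/(82*(110626/375)) = (3691/82)*(375/110626) = 1384125/9071332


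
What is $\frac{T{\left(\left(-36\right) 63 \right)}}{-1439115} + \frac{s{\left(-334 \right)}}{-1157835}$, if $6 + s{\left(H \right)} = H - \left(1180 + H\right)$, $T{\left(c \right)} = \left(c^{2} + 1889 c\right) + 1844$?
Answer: $- \frac{22126017866}{37027949245} \approx -0.59755$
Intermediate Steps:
$T{\left(c \right)} = 1844 + c^{2} + 1889 c$
$s{\left(H \right)} = -1186$ ($s{\left(H \right)} = -6 + \left(H - \left(1180 + H\right)\right) = -6 - 1180 = -1186$)
$\frac{T{\left(\left(-36\right) 63 \right)}}{-1439115} + \frac{s{\left(-334 \right)}}{-1157835} = \frac{1844 + \left(\left(-36\right) 63\right)^{2} + 1889 \left(\left(-36\right) 63\right)}{-1439115} - \frac{1186}{-1157835} = \left(1844 + \left(-2268\right)^{2} + 1889 \left(-2268\right)\right) \left(- \frac{1}{1439115}\right) - - \frac{1186}{1157835} = \left(1844 + 5143824 - 4284252\right) \left(- \frac{1}{1439115}\right) + \frac{1186}{1157835} = 861416 \left(- \frac{1}{1439115}\right) + \frac{1186}{1157835} = - \frac{861416}{1439115} + \frac{1186}{1157835} = - \frac{22126017866}{37027949245}$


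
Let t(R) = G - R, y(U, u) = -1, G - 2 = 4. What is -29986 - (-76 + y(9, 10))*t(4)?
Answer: -29832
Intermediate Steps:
G = 6 (G = 2 + 4 = 6)
t(R) = 6 - R
-29986 - (-76 + y(9, 10))*t(4) = -29986 - (-76 - 1)*(6 - 1*4) = -29986 - (-77)*(6 - 4) = -29986 - (-77)*2 = -29986 - 1*(-154) = -29986 + 154 = -29832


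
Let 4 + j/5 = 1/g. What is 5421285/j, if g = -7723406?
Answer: -930461891038/3432625 ≈ -2.7106e+5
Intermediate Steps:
j = -154468125/7723406 (j = -20 + 5/(-7723406) = -20 + 5*(-1/7723406) = -20 - 5/7723406 = -154468125/7723406 ≈ -20.000)
5421285/j = 5421285/(-154468125/7723406) = 5421285*(-7723406/154468125) = -930461891038/3432625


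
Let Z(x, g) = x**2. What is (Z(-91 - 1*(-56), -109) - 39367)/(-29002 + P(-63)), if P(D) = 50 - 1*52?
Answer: 6357/4834 ≈ 1.3151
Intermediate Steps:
P(D) = -2 (P(D) = 50 - 52 = -2)
(Z(-91 - 1*(-56), -109) - 39367)/(-29002 + P(-63)) = ((-91 - 1*(-56))**2 - 39367)/(-29002 - 2) = ((-91 + 56)**2 - 39367)/(-29004) = ((-35)**2 - 39367)*(-1/29004) = (1225 - 39367)*(-1/29004) = -38142*(-1/29004) = 6357/4834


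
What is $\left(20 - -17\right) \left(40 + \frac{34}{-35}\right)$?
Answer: $\frac{50542}{35} \approx 1444.1$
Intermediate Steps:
$\left(20 - -17\right) \left(40 + \frac{34}{-35}\right) = \left(20 + 17\right) \left(40 + 34 \left(- \frac{1}{35}\right)\right) = 37 \left(40 - \frac{34}{35}\right) = 37 \cdot \frac{1366}{35} = \frac{50542}{35}$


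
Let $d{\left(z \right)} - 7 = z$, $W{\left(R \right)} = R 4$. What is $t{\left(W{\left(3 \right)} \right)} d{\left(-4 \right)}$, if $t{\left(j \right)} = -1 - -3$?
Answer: $6$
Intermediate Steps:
$W{\left(R \right)} = 4 R$
$d{\left(z \right)} = 7 + z$
$t{\left(j \right)} = 2$ ($t{\left(j \right)} = -1 + 3 = 2$)
$t{\left(W{\left(3 \right)} \right)} d{\left(-4 \right)} = 2 \left(7 - 4\right) = 2 \cdot 3 = 6$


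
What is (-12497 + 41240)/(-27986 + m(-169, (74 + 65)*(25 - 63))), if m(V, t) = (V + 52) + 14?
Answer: -9581/9363 ≈ -1.0233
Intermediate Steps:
m(V, t) = 66 + V (m(V, t) = (52 + V) + 14 = 66 + V)
(-12497 + 41240)/(-27986 + m(-169, (74 + 65)*(25 - 63))) = (-12497 + 41240)/(-27986 + (66 - 169)) = 28743/(-27986 - 103) = 28743/(-28089) = 28743*(-1/28089) = -9581/9363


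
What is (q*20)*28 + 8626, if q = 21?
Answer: 20386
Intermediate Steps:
(q*20)*28 + 8626 = (21*20)*28 + 8626 = 420*28 + 8626 = 11760 + 8626 = 20386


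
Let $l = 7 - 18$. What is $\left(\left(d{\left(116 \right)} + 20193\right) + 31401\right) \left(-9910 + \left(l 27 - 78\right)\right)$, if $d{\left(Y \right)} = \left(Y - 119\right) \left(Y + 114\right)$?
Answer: $-523547640$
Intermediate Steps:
$l = -11$ ($l = 7 - 18 = -11$)
$d{\left(Y \right)} = \left(-119 + Y\right) \left(114 + Y\right)$
$\left(\left(d{\left(116 \right)} + 20193\right) + 31401\right) \left(-9910 + \left(l 27 - 78\right)\right) = \left(\left(\left(-13566 + 116^{2} - 580\right) + 20193\right) + 31401\right) \left(-9910 - 375\right) = \left(\left(\left(-13566 + 13456 - 580\right) + 20193\right) + 31401\right) \left(-9910 - 375\right) = \left(\left(-690 + 20193\right) + 31401\right) \left(-9910 - 375\right) = \left(19503 + 31401\right) \left(-10285\right) = 50904 \left(-10285\right) = -523547640$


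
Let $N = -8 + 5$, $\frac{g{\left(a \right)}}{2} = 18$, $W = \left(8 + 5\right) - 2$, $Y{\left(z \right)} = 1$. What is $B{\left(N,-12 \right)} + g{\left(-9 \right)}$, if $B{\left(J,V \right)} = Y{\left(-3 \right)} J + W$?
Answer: $44$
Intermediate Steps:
$W = 11$ ($W = 13 - 2 = 11$)
$g{\left(a \right)} = 36$ ($g{\left(a \right)} = 2 \cdot 18 = 36$)
$N = -3$
$B{\left(J,V \right)} = 11 + J$ ($B{\left(J,V \right)} = 1 J + 11 = J + 11 = 11 + J$)
$B{\left(N,-12 \right)} + g{\left(-9 \right)} = \left(11 - 3\right) + 36 = 8 + 36 = 44$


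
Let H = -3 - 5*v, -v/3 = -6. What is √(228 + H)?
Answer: 3*√15 ≈ 11.619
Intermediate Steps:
v = 18 (v = -3*(-6) = 18)
H = -93 (H = -3 - 5*18 = -3 - 90 = -93)
√(228 + H) = √(228 - 93) = √135 = 3*√15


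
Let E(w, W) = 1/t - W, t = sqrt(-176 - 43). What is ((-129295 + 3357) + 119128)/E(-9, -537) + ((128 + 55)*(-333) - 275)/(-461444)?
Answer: (-340497008559*I + 30607*sqrt(219))/(230722*(sqrt(219) + 117603*I)) ≈ -12.549 - 0.0015958*I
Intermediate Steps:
t = I*sqrt(219) (t = sqrt(-219) = I*sqrt(219) ≈ 14.799*I)
E(w, W) = -W - I*sqrt(219)/219 (E(w, W) = 1/(I*sqrt(219)) - W = -I*sqrt(219)/219 - W = -W - I*sqrt(219)/219)
((-129295 + 3357) + 119128)/E(-9, -537) + ((128 + 55)*(-333) - 275)/(-461444) = ((-129295 + 3357) + 119128)/(-1*(-537) - I*sqrt(219)/219) + ((128 + 55)*(-333) - 275)/(-461444) = (-125938 + 119128)/(537 - I*sqrt(219)/219) + (183*(-333) - 275)*(-1/461444) = -6810/(537 - I*sqrt(219)/219) + (-60939 - 275)*(-1/461444) = -6810/(537 - I*sqrt(219)/219) - 61214*(-1/461444) = -6810/(537 - I*sqrt(219)/219) + 30607/230722 = 30607/230722 - 6810/(537 - I*sqrt(219)/219)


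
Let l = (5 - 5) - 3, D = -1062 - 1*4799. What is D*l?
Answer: 17583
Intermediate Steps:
D = -5861 (D = -1062 - 4799 = -5861)
l = -3 (l = 0 - 3 = -3)
D*l = -5861*(-3) = 17583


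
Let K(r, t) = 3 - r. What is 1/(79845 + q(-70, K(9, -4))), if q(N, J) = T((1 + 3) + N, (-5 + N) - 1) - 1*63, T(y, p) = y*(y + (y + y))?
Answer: 1/92850 ≈ 1.0770e-5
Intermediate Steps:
T(y, p) = 3*y**2 (T(y, p) = y*(y + 2*y) = y*(3*y) = 3*y**2)
q(N, J) = -63 + 3*(4 + N)**2 (q(N, J) = 3*((1 + 3) + N)**2 - 1*63 = 3*(4 + N)**2 - 63 = -63 + 3*(4 + N)**2)
1/(79845 + q(-70, K(9, -4))) = 1/(79845 + (-63 + 3*(4 - 70)**2)) = 1/(79845 + (-63 + 3*(-66)**2)) = 1/(79845 + (-63 + 3*4356)) = 1/(79845 + (-63 + 13068)) = 1/(79845 + 13005) = 1/92850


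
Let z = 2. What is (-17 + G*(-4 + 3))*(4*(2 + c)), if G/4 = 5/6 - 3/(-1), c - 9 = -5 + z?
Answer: -3104/3 ≈ -1034.7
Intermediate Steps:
c = 6 (c = 9 + (-5 + 2) = 9 - 3 = 6)
G = 46/3 (G = 4*(5/6 - 3/(-1)) = 4*(5*(⅙) - 3*(-1)) = 4*(⅚ + 3) = 4*(23/6) = 46/3 ≈ 15.333)
(-17 + G*(-4 + 3))*(4*(2 + c)) = (-17 + 46*(-4 + 3)/3)*(4*(2 + 6)) = (-17 + (46/3)*(-1))*(4*8) = (-17 - 46/3)*32 = -97/3*32 = -3104/3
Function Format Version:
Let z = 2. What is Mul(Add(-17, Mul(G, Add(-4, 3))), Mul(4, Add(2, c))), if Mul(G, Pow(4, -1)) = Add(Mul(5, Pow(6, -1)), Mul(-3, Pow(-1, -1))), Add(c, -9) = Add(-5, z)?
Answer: Rational(-3104, 3) ≈ -1034.7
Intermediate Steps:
c = 6 (c = Add(9, Add(-5, 2)) = Add(9, -3) = 6)
G = Rational(46, 3) (G = Mul(4, Add(Mul(5, Pow(6, -1)), Mul(-3, Pow(-1, -1)))) = Mul(4, Add(Mul(5, Rational(1, 6)), Mul(-3, -1))) = Mul(4, Add(Rational(5, 6), 3)) = Mul(4, Rational(23, 6)) = Rational(46, 3) ≈ 15.333)
Mul(Add(-17, Mul(G, Add(-4, 3))), Mul(4, Add(2, c))) = Mul(Add(-17, Mul(Rational(46, 3), Add(-4, 3))), Mul(4, Add(2, 6))) = Mul(Add(-17, Mul(Rational(46, 3), -1)), Mul(4, 8)) = Mul(Add(-17, Rational(-46, 3)), 32) = Mul(Rational(-97, 3), 32) = Rational(-3104, 3)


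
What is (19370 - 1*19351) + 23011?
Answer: 23030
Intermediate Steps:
(19370 - 1*19351) + 23011 = (19370 - 19351) + 23011 = 19 + 23011 = 23030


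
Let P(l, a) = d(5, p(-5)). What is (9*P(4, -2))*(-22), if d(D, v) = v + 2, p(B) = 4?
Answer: -1188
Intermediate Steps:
d(D, v) = 2 + v
P(l, a) = 6 (P(l, a) = 2 + 4 = 6)
(9*P(4, -2))*(-22) = (9*6)*(-22) = 54*(-22) = -1188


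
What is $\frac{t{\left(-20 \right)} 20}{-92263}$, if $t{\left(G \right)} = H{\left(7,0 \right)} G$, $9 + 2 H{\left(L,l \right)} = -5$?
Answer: $- \frac{2800}{92263} \approx -0.030348$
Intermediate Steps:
$H{\left(L,l \right)} = -7$ ($H{\left(L,l \right)} = - \frac{9}{2} + \frac{1}{2} \left(-5\right) = - \frac{9}{2} - \frac{5}{2} = -7$)
$t{\left(G \right)} = - 7 G$
$\frac{t{\left(-20 \right)} 20}{-92263} = \frac{\left(-7\right) \left(-20\right) 20}{-92263} = 140 \cdot 20 \left(- \frac{1}{92263}\right) = 2800 \left(- \frac{1}{92263}\right) = - \frac{2800}{92263}$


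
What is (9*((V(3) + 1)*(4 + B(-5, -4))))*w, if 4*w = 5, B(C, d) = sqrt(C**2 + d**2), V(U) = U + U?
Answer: 315 + 315*sqrt(41)/4 ≈ 819.25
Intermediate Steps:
V(U) = 2*U
w = 5/4 (w = (1/4)*5 = 5/4 ≈ 1.2500)
(9*((V(3) + 1)*(4 + B(-5, -4))))*w = (9*((2*3 + 1)*(4 + sqrt((-5)**2 + (-4)**2))))*(5/4) = (9*((6 + 1)*(4 + sqrt(25 + 16))))*(5/4) = (9*(7*(4 + sqrt(41))))*(5/4) = (9*(28 + 7*sqrt(41)))*(5/4) = (252 + 63*sqrt(41))*(5/4) = 315 + 315*sqrt(41)/4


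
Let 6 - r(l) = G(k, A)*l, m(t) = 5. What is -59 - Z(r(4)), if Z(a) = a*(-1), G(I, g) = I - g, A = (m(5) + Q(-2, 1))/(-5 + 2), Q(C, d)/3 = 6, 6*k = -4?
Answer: -81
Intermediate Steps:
k = -2/3 (k = (1/6)*(-4) = -2/3 ≈ -0.66667)
Q(C, d) = 18 (Q(C, d) = 3*6 = 18)
A = -23/3 (A = (5 + 18)/(-5 + 2) = 23/(-3) = 23*(-1/3) = -23/3 ≈ -7.6667)
r(l) = 6 - 7*l (r(l) = 6 - (-2/3 - 1*(-23/3))*l = 6 - (-2/3 + 23/3)*l = 6 - 7*l)
Z(a) = -a
-59 - Z(r(4)) = -59 - (-1)*(6 - 7*4) = -59 - (-1)*(6 - 28) = -59 - (-1)*(-22) = -59 - 1*22 = -59 - 22 = -81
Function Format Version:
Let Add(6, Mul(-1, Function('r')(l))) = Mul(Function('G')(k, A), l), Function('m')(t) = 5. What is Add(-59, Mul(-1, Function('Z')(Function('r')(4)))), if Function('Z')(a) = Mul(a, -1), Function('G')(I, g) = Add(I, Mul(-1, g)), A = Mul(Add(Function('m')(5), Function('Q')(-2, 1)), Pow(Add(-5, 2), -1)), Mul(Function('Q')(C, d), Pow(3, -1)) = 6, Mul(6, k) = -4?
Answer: -81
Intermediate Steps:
k = Rational(-2, 3) (k = Mul(Rational(1, 6), -4) = Rational(-2, 3) ≈ -0.66667)
Function('Q')(C, d) = 18 (Function('Q')(C, d) = Mul(3, 6) = 18)
A = Rational(-23, 3) (A = Mul(Add(5, 18), Pow(Add(-5, 2), -1)) = Mul(23, Pow(-3, -1)) = Mul(23, Rational(-1, 3)) = Rational(-23, 3) ≈ -7.6667)
Function('r')(l) = Add(6, Mul(-7, l)) (Function('r')(l) = Add(6, Mul(-1, Mul(Add(Rational(-2, 3), Mul(-1, Rational(-23, 3))), l))) = Add(6, Mul(-1, Mul(Add(Rational(-2, 3), Rational(23, 3)), l))) = Add(6, Mul(-1, Mul(7, l))) = Add(6, Mul(-7, l)))
Function('Z')(a) = Mul(-1, a)
Add(-59, Mul(-1, Function('Z')(Function('r')(4)))) = Add(-59, Mul(-1, Mul(-1, Add(6, Mul(-7, 4))))) = Add(-59, Mul(-1, Mul(-1, Add(6, -28)))) = Add(-59, Mul(-1, Mul(-1, -22))) = Add(-59, Mul(-1, 22)) = Add(-59, -22) = -81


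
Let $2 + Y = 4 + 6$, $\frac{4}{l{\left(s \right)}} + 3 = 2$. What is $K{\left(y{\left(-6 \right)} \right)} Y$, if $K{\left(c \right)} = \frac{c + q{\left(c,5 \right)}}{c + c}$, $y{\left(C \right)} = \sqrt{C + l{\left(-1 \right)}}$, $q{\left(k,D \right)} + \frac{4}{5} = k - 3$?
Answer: $8 + \frac{38 i \sqrt{10}}{25} \approx 8.0 + 4.8067 i$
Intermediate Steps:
$q{\left(k,D \right)} = - \frac{19}{5} + k$ ($q{\left(k,D \right)} = - \frac{4}{5} + \left(k - 3\right) = - \frac{4}{5} + \left(-3 + k\right) = - \frac{19}{5} + k$)
$l{\left(s \right)} = -4$ ($l{\left(s \right)} = \frac{4}{-3 + 2} = \frac{4}{-1} = 4 \left(-1\right) = -4$)
$y{\left(C \right)} = \sqrt{-4 + C}$ ($y{\left(C \right)} = \sqrt{C - 4} = \sqrt{-4 + C}$)
$K{\left(c \right)} = \frac{- \frac{19}{5} + 2 c}{2 c}$ ($K{\left(c \right)} = \frac{c + \left(- \frac{19}{5} + c\right)}{c + c} = \frac{- \frac{19}{5} + 2 c}{2 c}$)
$Y = 8$ ($Y = -2 + \left(4 + 6\right) = -2 + 10 = 8$)
$K{\left(y{\left(-6 \right)} \right)} Y = \frac{- \frac{19}{10} + \sqrt{-4 - 6}}{\sqrt{-4 - 6}} \cdot 8 = \frac{- \frac{19}{10} + \sqrt{-10}}{\sqrt{-10}} \cdot 8 = \frac{- \frac{19}{10} + i \sqrt{10}}{i \sqrt{10}} \cdot 8 = - \frac{i \sqrt{10}}{10} \left(- \frac{19}{10} + i \sqrt{10}\right) 8 = - \frac{i \sqrt{10} \left(- \frac{19}{10} + i \sqrt{10}\right)}{10} \cdot 8 = - \frac{4 i \sqrt{10} \left(- \frac{19}{10} + i \sqrt{10}\right)}{5}$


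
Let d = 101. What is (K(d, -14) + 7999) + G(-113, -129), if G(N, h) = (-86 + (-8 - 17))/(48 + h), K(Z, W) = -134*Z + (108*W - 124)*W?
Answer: 469000/27 ≈ 17370.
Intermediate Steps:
K(Z, W) = -134*Z + W*(-124 + 108*W) (K(Z, W) = -134*Z + (-124 + 108*W)*W = -134*Z + W*(-124 + 108*W))
G(N, h) = -111/(48 + h) (G(N, h) = (-86 - 25)/(48 + h) = -111/(48 + h))
(K(d, -14) + 7999) + G(-113, -129) = ((-134*101 - 124*(-14) + 108*(-14)²) + 7999) - 111/(48 - 129) = ((-13534 + 1736 + 108*196) + 7999) - 111/(-81) = ((-13534 + 1736 + 21168) + 7999) - 111*(-1/81) = (9370 + 7999) + 37/27 = 17369 + 37/27 = 469000/27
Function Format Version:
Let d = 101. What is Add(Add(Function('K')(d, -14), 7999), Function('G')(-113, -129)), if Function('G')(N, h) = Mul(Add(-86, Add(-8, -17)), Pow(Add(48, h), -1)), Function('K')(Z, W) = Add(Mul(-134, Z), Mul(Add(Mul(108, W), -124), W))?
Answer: Rational(469000, 27) ≈ 17370.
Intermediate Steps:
Function('K')(Z, W) = Add(Mul(-134, Z), Mul(W, Add(-124, Mul(108, W)))) (Function('K')(Z, W) = Add(Mul(-134, Z), Mul(Add(-124, Mul(108, W)), W)) = Add(Mul(-134, Z), Mul(W, Add(-124, Mul(108, W)))))
Function('G')(N, h) = Mul(-111, Pow(Add(48, h), -1)) (Function('G')(N, h) = Mul(Add(-86, -25), Pow(Add(48, h), -1)) = Mul(-111, Pow(Add(48, h), -1)))
Add(Add(Function('K')(d, -14), 7999), Function('G')(-113, -129)) = Add(Add(Add(Mul(-134, 101), Mul(-124, -14), Mul(108, Pow(-14, 2))), 7999), Mul(-111, Pow(Add(48, -129), -1))) = Add(Add(Add(-13534, 1736, Mul(108, 196)), 7999), Mul(-111, Pow(-81, -1))) = Add(Add(Add(-13534, 1736, 21168), 7999), Mul(-111, Rational(-1, 81))) = Add(Add(9370, 7999), Rational(37, 27)) = Add(17369, Rational(37, 27)) = Rational(469000, 27)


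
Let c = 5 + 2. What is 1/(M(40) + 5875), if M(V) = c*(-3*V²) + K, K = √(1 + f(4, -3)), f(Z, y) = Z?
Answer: -5545/153735124 - √5/768675620 ≈ -3.6071e-5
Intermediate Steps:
c = 7
K = √5 (K = √(1 + 4) = √5 ≈ 2.2361)
M(V) = √5 - 21*V² (M(V) = 7*(-3*V²) + √5 = -21*V² + √5 = √5 - 21*V²)
1/(M(40) + 5875) = 1/((√5 - 21*40²) + 5875) = 1/((√5 - 21*1600) + 5875) = 1/((√5 - 33600) + 5875) = 1/((-33600 + √5) + 5875) = 1/(-27725 + √5)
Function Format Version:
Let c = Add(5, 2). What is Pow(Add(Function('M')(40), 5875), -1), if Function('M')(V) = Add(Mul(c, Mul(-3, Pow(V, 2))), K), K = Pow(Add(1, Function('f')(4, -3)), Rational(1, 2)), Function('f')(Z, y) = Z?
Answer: Add(Rational(-5545, 153735124), Mul(Rational(-1, 768675620), Pow(5, Rational(1, 2)))) ≈ -3.6071e-5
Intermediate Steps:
c = 7
K = Pow(5, Rational(1, 2)) (K = Pow(Add(1, 4), Rational(1, 2)) = Pow(5, Rational(1, 2)) ≈ 2.2361)
Function('M')(V) = Add(Pow(5, Rational(1, 2)), Mul(-21, Pow(V, 2))) (Function('M')(V) = Add(Mul(7, Mul(-3, Pow(V, 2))), Pow(5, Rational(1, 2))) = Add(Mul(-21, Pow(V, 2)), Pow(5, Rational(1, 2))) = Add(Pow(5, Rational(1, 2)), Mul(-21, Pow(V, 2))))
Pow(Add(Function('M')(40), 5875), -1) = Pow(Add(Add(Pow(5, Rational(1, 2)), Mul(-21, Pow(40, 2))), 5875), -1) = Pow(Add(Add(Pow(5, Rational(1, 2)), Mul(-21, 1600)), 5875), -1) = Pow(Add(Add(Pow(5, Rational(1, 2)), -33600), 5875), -1) = Pow(Add(Add(-33600, Pow(5, Rational(1, 2))), 5875), -1) = Pow(Add(-27725, Pow(5, Rational(1, 2))), -1)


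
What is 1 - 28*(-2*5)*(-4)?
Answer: -1119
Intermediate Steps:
1 - 28*(-2*5)*(-4) = 1 - (-280)*(-4) = 1 - 28*40 = 1 - 1120 = -1119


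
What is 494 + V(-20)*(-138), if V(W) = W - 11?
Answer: 4772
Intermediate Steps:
V(W) = -11 + W
494 + V(-20)*(-138) = 494 + (-11 - 20)*(-138) = 494 - 31*(-138) = 494 + 4278 = 4772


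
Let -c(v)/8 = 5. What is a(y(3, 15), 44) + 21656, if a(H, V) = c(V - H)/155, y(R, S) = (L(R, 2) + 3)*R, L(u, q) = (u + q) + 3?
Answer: 671328/31 ≈ 21656.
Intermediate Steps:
c(v) = -40 (c(v) = -8*5 = -40)
L(u, q) = 3 + q + u (L(u, q) = (q + u) + 3 = 3 + q + u)
y(R, S) = R*(8 + R) (y(R, S) = ((3 + 2 + R) + 3)*R = ((5 + R) + 3)*R = (8 + R)*R = R*(8 + R))
a(H, V) = -8/31 (a(H, V) = -40/155 = -40*1/155 = -8/31)
a(y(3, 15), 44) + 21656 = -8/31 + 21656 = 671328/31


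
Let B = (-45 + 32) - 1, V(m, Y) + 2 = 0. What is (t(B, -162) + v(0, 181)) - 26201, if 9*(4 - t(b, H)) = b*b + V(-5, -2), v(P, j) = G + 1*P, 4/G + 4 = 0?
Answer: -235976/9 ≈ -26220.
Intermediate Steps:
G = -1 (G = 4/(-4 + 0) = 4/(-4) = 4*(-1/4) = -1)
v(P, j) = -1 + P (v(P, j) = -1 + 1*P = -1 + P)
V(m, Y) = -2 (V(m, Y) = -2 + 0 = -2)
B = -14 (B = -13 - 1 = -14)
t(b, H) = 38/9 - b**2/9 (t(b, H) = 4 - (b*b - 2)/9 = 4 - (b**2 - 2)/9 = 4 - (-2 + b**2)/9 = 4 + (2/9 - b**2/9) = 38/9 - b**2/9)
(t(B, -162) + v(0, 181)) - 26201 = ((38/9 - 1/9*(-14)**2) + (-1 + 0)) - 26201 = ((38/9 - 1/9*196) - 1) - 26201 = ((38/9 - 196/9) - 1) - 26201 = (-158/9 - 1) - 26201 = -167/9 - 26201 = -235976/9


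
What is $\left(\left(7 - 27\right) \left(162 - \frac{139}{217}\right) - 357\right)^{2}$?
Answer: $\frac{604924617361}{47089} \approx 1.2846 \cdot 10^{7}$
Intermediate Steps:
$\left(\left(7 - 27\right) \left(162 - \frac{139}{217}\right) - 357\right)^{2} = \left(- 20 \left(162 - \frac{139}{217}\right) - 357\right)^{2} = \left(\left(-20\right) \frac{35015}{217} - 357\right)^{2} = \left(- \frac{700300}{217} - 357\right)^{2} = \left(- \frac{777769}{217}\right)^{2} = \frac{604924617361}{47089}$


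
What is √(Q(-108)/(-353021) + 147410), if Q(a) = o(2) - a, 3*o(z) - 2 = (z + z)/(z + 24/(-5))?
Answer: √8101522013906166258/7413441 ≈ 383.94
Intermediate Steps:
o(z) = ⅔ + 2*z/(3*(-24/5 + z)) (o(z) = ⅔ + ((z + z)/(z + 24/(-5)))/3 = ⅔ + ((2*z)/(z + 24*(-⅕)))/3 = ⅔ + ((2*z)/(z - 24/5))/3 = ⅔ + ((2*z)/(-24/5 + z))/3 = ⅔ + (2*z/(-24/5 + z))/3 = ⅔ + 2*z/(3*(-24/5 + z)))
Q(a) = 4/21 - a (Q(a) = 4*(-12 + 5*2)/(3*(-24 + 5*2)) - a = 4*(-12 + 10)/(3*(-24 + 10)) - a = (4/3)*(-2)/(-14) - a = (4/3)*(-1/14)*(-2) - a = 4/21 - a)
√(Q(-108)/(-353021) + 147410) = √((4/21 - 1*(-108))/(-353021) + 147410) = √((4/21 + 108)*(-1/353021) + 147410) = √((2272/21)*(-1/353021) + 147410) = √(-2272/7413441 + 147410) = √(1092815335538/7413441) = √8101522013906166258/7413441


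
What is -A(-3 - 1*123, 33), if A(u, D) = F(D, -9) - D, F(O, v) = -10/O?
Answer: 1099/33 ≈ 33.303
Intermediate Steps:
A(u, D) = -D - 10/D (A(u, D) = -10/D - D = -D - 10/D)
-A(-3 - 1*123, 33) = -(-1*33 - 10/33) = -(-33 - 10*1/33) = -(-33 - 10/33) = -1*(-1099/33) = 1099/33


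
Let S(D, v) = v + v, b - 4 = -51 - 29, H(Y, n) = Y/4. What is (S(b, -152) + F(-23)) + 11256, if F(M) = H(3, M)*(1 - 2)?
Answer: 43805/4 ≈ 10951.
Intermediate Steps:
H(Y, n) = Y/4 (H(Y, n) = Y*(¼) = Y/4)
b = -76 (b = 4 + (-51 - 29) = 4 - 80 = -76)
S(D, v) = 2*v
F(M) = -¾ (F(M) = ((¼)*3)*(1 - 2) = (¾)*(-1) = -¾)
(S(b, -152) + F(-23)) + 11256 = (2*(-152) - ¾) + 11256 = (-304 - ¾) + 11256 = -1219/4 + 11256 = 43805/4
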